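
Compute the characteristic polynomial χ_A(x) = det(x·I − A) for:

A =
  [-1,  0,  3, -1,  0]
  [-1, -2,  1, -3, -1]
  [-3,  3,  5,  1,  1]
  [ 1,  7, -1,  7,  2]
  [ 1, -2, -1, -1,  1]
x^5 - 10*x^4 + 40*x^3 - 80*x^2 + 80*x - 32

Expanding det(x·I − A) (e.g. by cofactor expansion or by noting that A is similar to its Jordan form J, which has the same characteristic polynomial as A) gives
  χ_A(x) = x^5 - 10*x^4 + 40*x^3 - 80*x^2 + 80*x - 32
which factors as (x - 2)^5. The eigenvalues (with algebraic multiplicities) are λ = 2 with multiplicity 5.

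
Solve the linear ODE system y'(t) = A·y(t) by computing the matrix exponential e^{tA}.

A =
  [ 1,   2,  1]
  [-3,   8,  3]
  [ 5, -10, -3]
e^{tA} =
  [-t*exp(2*t) + exp(2*t), 2*t*exp(2*t), t*exp(2*t)]
  [-3*t*exp(2*t), 6*t*exp(2*t) + exp(2*t), 3*t*exp(2*t)]
  [5*t*exp(2*t), -10*t*exp(2*t), -5*t*exp(2*t) + exp(2*t)]

Strategy: write A = P · J · P⁻¹ where J is a Jordan canonical form, so e^{tA} = P · e^{tJ} · P⁻¹, and e^{tJ} can be computed block-by-block.

A has Jordan form
J =
  [2, 1, 0]
  [0, 2, 0]
  [0, 0, 2]
(up to reordering of blocks).

Per-block formulas:
  For a 1×1 block at λ = 2: exp(t · [2]) = [e^(2t)].
  For a 2×2 Jordan block J_2(2): exp(t · J_2(2)) = e^(2t)·(I + t·N), where N is the 2×2 nilpotent shift.

After assembling e^{tJ} and conjugating by P, we get:

e^{tA} =
  [-t*exp(2*t) + exp(2*t), 2*t*exp(2*t), t*exp(2*t)]
  [-3*t*exp(2*t), 6*t*exp(2*t) + exp(2*t), 3*t*exp(2*t)]
  [5*t*exp(2*t), -10*t*exp(2*t), -5*t*exp(2*t) + exp(2*t)]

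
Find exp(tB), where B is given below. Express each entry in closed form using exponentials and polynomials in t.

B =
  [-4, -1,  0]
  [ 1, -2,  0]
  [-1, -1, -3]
e^{tB} =
  [-t*exp(-3*t) + exp(-3*t), -t*exp(-3*t), 0]
  [t*exp(-3*t), t*exp(-3*t) + exp(-3*t), 0]
  [-t*exp(-3*t), -t*exp(-3*t), exp(-3*t)]

Strategy: write B = P · J · P⁻¹ where J is a Jordan canonical form, so e^{tB} = P · e^{tJ} · P⁻¹, and e^{tJ} can be computed block-by-block.

B has Jordan form
J =
  [-3,  1,  0]
  [ 0, -3,  0]
  [ 0,  0, -3]
(up to reordering of blocks).

Per-block formulas:
  For a 2×2 Jordan block J_2(-3): exp(t · J_2(-3)) = e^(-3t)·(I + t·N), where N is the 2×2 nilpotent shift.
  For a 1×1 block at λ = -3: exp(t · [-3]) = [e^(-3t)].

After assembling e^{tJ} and conjugating by P, we get:

e^{tB} =
  [-t*exp(-3*t) + exp(-3*t), -t*exp(-3*t), 0]
  [t*exp(-3*t), t*exp(-3*t) + exp(-3*t), 0]
  [-t*exp(-3*t), -t*exp(-3*t), exp(-3*t)]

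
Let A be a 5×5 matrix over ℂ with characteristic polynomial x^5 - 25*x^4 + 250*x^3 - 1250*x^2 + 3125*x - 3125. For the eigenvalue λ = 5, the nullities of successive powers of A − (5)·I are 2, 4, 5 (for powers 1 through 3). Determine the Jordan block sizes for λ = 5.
Block sizes for λ = 5: [3, 2]

From the dimensions of kernels of powers, the number of Jordan blocks of size at least j is d_j − d_{j−1} where d_j = dim ker(N^j) (with d_0 = 0). Computing the differences gives [2, 2, 1].
The number of blocks of size exactly k is (#blocks of size ≥ k) − (#blocks of size ≥ k + 1), so the partition is: 1 block(s) of size 2, 1 block(s) of size 3.
In nonincreasing order the block sizes are [3, 2].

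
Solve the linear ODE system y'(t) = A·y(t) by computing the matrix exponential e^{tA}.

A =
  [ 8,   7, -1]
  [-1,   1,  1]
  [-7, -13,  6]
e^{tA} =
  [9*t^2*exp(5*t)/2 + 3*t*exp(5*t) + exp(5*t), 3*t^2*exp(5*t) + 7*t*exp(5*t), 3*t^2*exp(5*t)/2 - t*exp(5*t)]
  [-3*t^2*exp(5*t) - t*exp(5*t), -2*t^2*exp(5*t) - 4*t*exp(5*t) + exp(5*t), -t^2*exp(5*t) + t*exp(5*t)]
  [-15*t^2*exp(5*t)/2 - 7*t*exp(5*t), -5*t^2*exp(5*t) - 13*t*exp(5*t), -5*t^2*exp(5*t)/2 + t*exp(5*t) + exp(5*t)]

Strategy: write A = P · J · P⁻¹ where J is a Jordan canonical form, so e^{tA} = P · e^{tJ} · P⁻¹, and e^{tJ} can be computed block-by-block.

A has Jordan form
J =
  [5, 1, 0]
  [0, 5, 1]
  [0, 0, 5]
(up to reordering of blocks).

Per-block formulas:
  For a 3×3 Jordan block J_3(5): exp(t · J_3(5)) = e^(5t)·(I + t·N + (t^2/2)·N^2), where N is the 3×3 nilpotent shift.

After assembling e^{tJ} and conjugating by P, we get:

e^{tA} =
  [9*t^2*exp(5*t)/2 + 3*t*exp(5*t) + exp(5*t), 3*t^2*exp(5*t) + 7*t*exp(5*t), 3*t^2*exp(5*t)/2 - t*exp(5*t)]
  [-3*t^2*exp(5*t) - t*exp(5*t), -2*t^2*exp(5*t) - 4*t*exp(5*t) + exp(5*t), -t^2*exp(5*t) + t*exp(5*t)]
  [-15*t^2*exp(5*t)/2 - 7*t*exp(5*t), -5*t^2*exp(5*t) - 13*t*exp(5*t), -5*t^2*exp(5*t)/2 + t*exp(5*t) + exp(5*t)]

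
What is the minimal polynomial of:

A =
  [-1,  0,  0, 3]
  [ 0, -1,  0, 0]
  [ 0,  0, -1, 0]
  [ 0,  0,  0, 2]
x^2 - x - 2

The characteristic polynomial is χ_A(x) = (x - 2)*(x + 1)^3, so the eigenvalues are known. The minimal polynomial is
  m_A(x) = Π_λ (x − λ)^{k_λ}
where k_λ is the size of the *largest* Jordan block for λ (equivalently, the smallest k with (A − λI)^k v = 0 for every generalised eigenvector v of λ).

  λ = -1: largest Jordan block has size 1, contributing (x + 1)
  λ = 2: largest Jordan block has size 1, contributing (x − 2)

So m_A(x) = (x - 2)*(x + 1) = x^2 - x - 2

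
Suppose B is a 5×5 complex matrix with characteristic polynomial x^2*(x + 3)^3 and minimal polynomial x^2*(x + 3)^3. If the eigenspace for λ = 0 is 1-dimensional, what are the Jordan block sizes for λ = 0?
Block sizes for λ = 0: [2]

Step 1 — from the characteristic polynomial, algebraic multiplicity of λ = 0 is 2. From dim ker(B − (0)·I) = 1, there are exactly 1 Jordan blocks for λ = 0.
Step 2 — from the minimal polynomial, the factor (x − 0)^2 tells us the largest block for λ = 0 has size 2.
Step 3 — with total size 2, 1 blocks, and largest block 2, the block sizes (in nonincreasing order) are [2].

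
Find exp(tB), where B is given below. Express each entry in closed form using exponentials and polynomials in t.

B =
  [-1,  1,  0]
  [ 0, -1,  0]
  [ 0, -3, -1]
e^{tB} =
  [exp(-t), t*exp(-t), 0]
  [0, exp(-t), 0]
  [0, -3*t*exp(-t), exp(-t)]

Strategy: write B = P · J · P⁻¹ where J is a Jordan canonical form, so e^{tB} = P · e^{tJ} · P⁻¹, and e^{tJ} can be computed block-by-block.

B has Jordan form
J =
  [-1,  1,  0]
  [ 0, -1,  0]
  [ 0,  0, -1]
(up to reordering of blocks).

Per-block formulas:
  For a 2×2 Jordan block J_2(-1): exp(t · J_2(-1)) = e^(-1t)·(I + t·N), where N is the 2×2 nilpotent shift.
  For a 1×1 block at λ = -1: exp(t · [-1]) = [e^(-1t)].

After assembling e^{tJ} and conjugating by P, we get:

e^{tB} =
  [exp(-t), t*exp(-t), 0]
  [0, exp(-t), 0]
  [0, -3*t*exp(-t), exp(-t)]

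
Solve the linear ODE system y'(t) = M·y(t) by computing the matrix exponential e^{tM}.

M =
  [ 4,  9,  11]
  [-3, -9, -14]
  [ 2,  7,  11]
e^{tM} =
  [-t^2*exp(2*t)/2 + 2*t*exp(2*t) + exp(2*t), -2*t^2*exp(2*t) + 9*t*exp(2*t), -5*t^2*exp(2*t)/2 + 11*t*exp(2*t)]
  [-t^2*exp(2*t)/2 - 3*t*exp(2*t), -2*t^2*exp(2*t) - 11*t*exp(2*t) + exp(2*t), -5*t^2*exp(2*t)/2 - 14*t*exp(2*t)]
  [t^2*exp(2*t)/2 + 2*t*exp(2*t), 2*t^2*exp(2*t) + 7*t*exp(2*t), 5*t^2*exp(2*t)/2 + 9*t*exp(2*t) + exp(2*t)]

Strategy: write M = P · J · P⁻¹ where J is a Jordan canonical form, so e^{tM} = P · e^{tJ} · P⁻¹, and e^{tJ} can be computed block-by-block.

M has Jordan form
J =
  [2, 1, 0]
  [0, 2, 1]
  [0, 0, 2]
(up to reordering of blocks).

Per-block formulas:
  For a 3×3 Jordan block J_3(2): exp(t · J_3(2)) = e^(2t)·(I + t·N + (t^2/2)·N^2), where N is the 3×3 nilpotent shift.

After assembling e^{tJ} and conjugating by P, we get:

e^{tM} =
  [-t^2*exp(2*t)/2 + 2*t*exp(2*t) + exp(2*t), -2*t^2*exp(2*t) + 9*t*exp(2*t), -5*t^2*exp(2*t)/2 + 11*t*exp(2*t)]
  [-t^2*exp(2*t)/2 - 3*t*exp(2*t), -2*t^2*exp(2*t) - 11*t*exp(2*t) + exp(2*t), -5*t^2*exp(2*t)/2 - 14*t*exp(2*t)]
  [t^2*exp(2*t)/2 + 2*t*exp(2*t), 2*t^2*exp(2*t) + 7*t*exp(2*t), 5*t^2*exp(2*t)/2 + 9*t*exp(2*t) + exp(2*t)]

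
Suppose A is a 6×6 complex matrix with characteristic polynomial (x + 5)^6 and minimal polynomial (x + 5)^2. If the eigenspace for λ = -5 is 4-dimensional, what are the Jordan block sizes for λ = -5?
Block sizes for λ = -5: [2, 2, 1, 1]

Step 1 — from the characteristic polynomial, algebraic multiplicity of λ = -5 is 6. From dim ker(A − (-5)·I) = 4, there are exactly 4 Jordan blocks for λ = -5.
Step 2 — from the minimal polynomial, the factor (x + 5)^2 tells us the largest block for λ = -5 has size 2.
Step 3 — with total size 6, 4 blocks, and largest block 2, the block sizes (in nonincreasing order) are [2, 2, 1, 1].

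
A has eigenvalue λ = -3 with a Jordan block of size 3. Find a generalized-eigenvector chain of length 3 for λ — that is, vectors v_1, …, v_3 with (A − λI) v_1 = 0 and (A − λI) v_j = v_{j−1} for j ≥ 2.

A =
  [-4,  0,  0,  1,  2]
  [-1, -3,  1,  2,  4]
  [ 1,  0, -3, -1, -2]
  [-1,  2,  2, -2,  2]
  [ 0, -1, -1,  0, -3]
A Jordan chain for λ = -3 of length 3:
v_1 = (0, 0, 0, 2, -1)ᵀ
v_2 = (0, 1, 0, 2, -1)ᵀ
v_3 = (0, 0, 1, 0, 0)ᵀ

Let N = A − (-3)·I. We want v_3 with N^3 v_3 = 0 but N^2 v_3 ≠ 0; then v_{j-1} := N · v_j for j = 3, …, 2.

Pick v_3 = (0, 0, 1, 0, 0)ᵀ.
Then v_2 = N · v_3 = (0, 1, 0, 2, -1)ᵀ.
Then v_1 = N · v_2 = (0, 0, 0, 2, -1)ᵀ.

Sanity check: (A − (-3)·I) v_1 = (0, 0, 0, 0, 0)ᵀ = 0. ✓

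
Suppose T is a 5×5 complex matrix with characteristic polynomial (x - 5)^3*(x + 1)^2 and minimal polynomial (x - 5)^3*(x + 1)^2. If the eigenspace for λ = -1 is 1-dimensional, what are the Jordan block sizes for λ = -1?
Block sizes for λ = -1: [2]

Step 1 — from the characteristic polynomial, algebraic multiplicity of λ = -1 is 2. From dim ker(T − (-1)·I) = 1, there are exactly 1 Jordan blocks for λ = -1.
Step 2 — from the minimal polynomial, the factor (x + 1)^2 tells us the largest block for λ = -1 has size 2.
Step 3 — with total size 2, 1 blocks, and largest block 2, the block sizes (in nonincreasing order) are [2].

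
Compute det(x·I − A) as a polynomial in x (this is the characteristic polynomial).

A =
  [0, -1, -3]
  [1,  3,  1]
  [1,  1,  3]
x^3 - 6*x^2 + 12*x - 8

Expanding det(x·I − A) (e.g. by cofactor expansion or by noting that A is similar to its Jordan form J, which has the same characteristic polynomial as A) gives
  χ_A(x) = x^3 - 6*x^2 + 12*x - 8
which factors as (x - 2)^3. The eigenvalues (with algebraic multiplicities) are λ = 2 with multiplicity 3.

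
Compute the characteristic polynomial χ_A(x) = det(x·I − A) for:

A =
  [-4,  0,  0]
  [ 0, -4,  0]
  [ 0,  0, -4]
x^3 + 12*x^2 + 48*x + 64

Expanding det(x·I − A) (e.g. by cofactor expansion or by noting that A is similar to its Jordan form J, which has the same characteristic polynomial as A) gives
  χ_A(x) = x^3 + 12*x^2 + 48*x + 64
which factors as (x + 4)^3. The eigenvalues (with algebraic multiplicities) are λ = -4 with multiplicity 3.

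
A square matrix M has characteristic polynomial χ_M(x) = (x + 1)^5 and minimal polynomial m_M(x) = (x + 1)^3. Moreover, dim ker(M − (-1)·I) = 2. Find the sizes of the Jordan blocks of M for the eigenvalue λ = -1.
Block sizes for λ = -1: [3, 2]

Step 1 — from the characteristic polynomial, algebraic multiplicity of λ = -1 is 5. From dim ker(M − (-1)·I) = 2, there are exactly 2 Jordan blocks for λ = -1.
Step 2 — from the minimal polynomial, the factor (x + 1)^3 tells us the largest block for λ = -1 has size 3.
Step 3 — with total size 5, 2 blocks, and largest block 3, the block sizes (in nonincreasing order) are [3, 2].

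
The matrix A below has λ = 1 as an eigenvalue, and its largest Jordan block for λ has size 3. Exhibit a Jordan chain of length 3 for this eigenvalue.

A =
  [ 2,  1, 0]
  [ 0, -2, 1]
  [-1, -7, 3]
A Jordan chain for λ = 1 of length 3:
v_1 = (1, -1, -3)ᵀ
v_2 = (1, 0, -1)ᵀ
v_3 = (1, 0, 0)ᵀ

Let N = A − (1)·I. We want v_3 with N^3 v_3 = 0 but N^2 v_3 ≠ 0; then v_{j-1} := N · v_j for j = 3, …, 2.

Pick v_3 = (1, 0, 0)ᵀ.
Then v_2 = N · v_3 = (1, 0, -1)ᵀ.
Then v_1 = N · v_2 = (1, -1, -3)ᵀ.

Sanity check: (A − (1)·I) v_1 = (0, 0, 0)ᵀ = 0. ✓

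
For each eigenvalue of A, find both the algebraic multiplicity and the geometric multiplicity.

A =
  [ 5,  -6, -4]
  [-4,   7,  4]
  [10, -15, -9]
λ = 1: alg = 3, geom = 2

Step 1 — factor the characteristic polynomial to read off the algebraic multiplicities:
  χ_A(x) = (x - 1)^3

Step 2 — compute geometric multiplicities via the rank-nullity identity g(λ) = n − rank(A − λI):
  rank(A − (1)·I) = 1, so dim ker(A − (1)·I) = n − 1 = 2

Summary:
  λ = 1: algebraic multiplicity = 3, geometric multiplicity = 2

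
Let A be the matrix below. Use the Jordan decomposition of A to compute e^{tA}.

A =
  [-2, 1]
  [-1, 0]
e^{tA} =
  [-t*exp(-t) + exp(-t), t*exp(-t)]
  [-t*exp(-t), t*exp(-t) + exp(-t)]

Strategy: write A = P · J · P⁻¹ where J is a Jordan canonical form, so e^{tA} = P · e^{tJ} · P⁻¹, and e^{tJ} can be computed block-by-block.

A has Jordan form
J =
  [-1,  1]
  [ 0, -1]
(up to reordering of blocks).

Per-block formulas:
  For a 2×2 Jordan block J_2(-1): exp(t · J_2(-1)) = e^(-1t)·(I + t·N), where N is the 2×2 nilpotent shift.

After assembling e^{tJ} and conjugating by P, we get:

e^{tA} =
  [-t*exp(-t) + exp(-t), t*exp(-t)]
  [-t*exp(-t), t*exp(-t) + exp(-t)]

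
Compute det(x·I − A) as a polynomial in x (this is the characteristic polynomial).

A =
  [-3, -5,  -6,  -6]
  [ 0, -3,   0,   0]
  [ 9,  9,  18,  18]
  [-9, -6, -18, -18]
x^4 + 6*x^3 + 9*x^2

Expanding det(x·I − A) (e.g. by cofactor expansion or by noting that A is similar to its Jordan form J, which has the same characteristic polynomial as A) gives
  χ_A(x) = x^4 + 6*x^3 + 9*x^2
which factors as x^2*(x + 3)^2. The eigenvalues (with algebraic multiplicities) are λ = -3 with multiplicity 2, λ = 0 with multiplicity 2.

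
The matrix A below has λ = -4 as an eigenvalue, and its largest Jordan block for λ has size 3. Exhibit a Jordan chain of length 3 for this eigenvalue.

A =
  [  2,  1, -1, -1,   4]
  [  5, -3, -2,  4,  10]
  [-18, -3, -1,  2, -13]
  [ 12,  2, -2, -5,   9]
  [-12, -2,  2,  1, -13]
A Jordan chain for λ = -4 of length 3:
v_1 = (-1, -1, 3, -2, 2)ᵀ
v_2 = (6, 5, -18, 12, -12)ᵀ
v_3 = (1, 0, 0, 0, 0)ᵀ

Let N = A − (-4)·I. We want v_3 with N^3 v_3 = 0 but N^2 v_3 ≠ 0; then v_{j-1} := N · v_j for j = 3, …, 2.

Pick v_3 = (1, 0, 0, 0, 0)ᵀ.
Then v_2 = N · v_3 = (6, 5, -18, 12, -12)ᵀ.
Then v_1 = N · v_2 = (-1, -1, 3, -2, 2)ᵀ.

Sanity check: (A − (-4)·I) v_1 = (0, 0, 0, 0, 0)ᵀ = 0. ✓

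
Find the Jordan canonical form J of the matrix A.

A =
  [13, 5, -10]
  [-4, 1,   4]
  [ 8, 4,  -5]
J_2(3) ⊕ J_1(3)

The characteristic polynomial is
  det(x·I − A) = x^3 - 9*x^2 + 27*x - 27 = (x - 3)^3

Eigenvalues and multiplicities (the geometric multiplicity of λ is n − rank(A − λI), which equals the number of Jordan blocks for λ):
  λ = 3: algebraic multiplicity = 3, geometric multiplicity = 2

Determining the block sizes for each eigenvalue:
  λ = 3: 2 blocks summing to 3 forces exactly one block of size 2 and the rest size 1 → block sizes [2, 1]

Assembling the blocks gives a Jordan form
J =
  [3, 1, 0]
  [0, 3, 0]
  [0, 0, 3]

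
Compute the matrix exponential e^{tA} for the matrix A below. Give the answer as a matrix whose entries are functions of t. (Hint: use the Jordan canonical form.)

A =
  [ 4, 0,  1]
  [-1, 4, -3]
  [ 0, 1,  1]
e^{tA} =
  [t^2*exp(3*t)/2 + t*exp(3*t) + exp(3*t), t^2*exp(3*t)/2, -t^2*exp(3*t)/2 + t*exp(3*t)]
  [-t^2*exp(3*t) - t*exp(3*t), -t^2*exp(3*t) + t*exp(3*t) + exp(3*t), t^2*exp(3*t) - 3*t*exp(3*t)]
  [-t^2*exp(3*t)/2, -t^2*exp(3*t)/2 + t*exp(3*t), t^2*exp(3*t)/2 - 2*t*exp(3*t) + exp(3*t)]

Strategy: write A = P · J · P⁻¹ where J is a Jordan canonical form, so e^{tA} = P · e^{tJ} · P⁻¹, and e^{tJ} can be computed block-by-block.

A has Jordan form
J =
  [3, 1, 0]
  [0, 3, 1]
  [0, 0, 3]
(up to reordering of blocks).

Per-block formulas:
  For a 3×3 Jordan block J_3(3): exp(t · J_3(3)) = e^(3t)·(I + t·N + (t^2/2)·N^2), where N is the 3×3 nilpotent shift.

After assembling e^{tJ} and conjugating by P, we get:

e^{tA} =
  [t^2*exp(3*t)/2 + t*exp(3*t) + exp(3*t), t^2*exp(3*t)/2, -t^2*exp(3*t)/2 + t*exp(3*t)]
  [-t^2*exp(3*t) - t*exp(3*t), -t^2*exp(3*t) + t*exp(3*t) + exp(3*t), t^2*exp(3*t) - 3*t*exp(3*t)]
  [-t^2*exp(3*t)/2, -t^2*exp(3*t)/2 + t*exp(3*t), t^2*exp(3*t)/2 - 2*t*exp(3*t) + exp(3*t)]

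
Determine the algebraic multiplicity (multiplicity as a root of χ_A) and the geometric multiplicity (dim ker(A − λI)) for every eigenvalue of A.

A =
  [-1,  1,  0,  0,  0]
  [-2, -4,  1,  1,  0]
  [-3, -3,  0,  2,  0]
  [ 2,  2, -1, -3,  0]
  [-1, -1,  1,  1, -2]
λ = -2: alg = 5, geom = 3

Step 1 — factor the characteristic polynomial to read off the algebraic multiplicities:
  χ_A(x) = (x + 2)^5

Step 2 — compute geometric multiplicities via the rank-nullity identity g(λ) = n − rank(A − λI):
  rank(A − (-2)·I) = 2, so dim ker(A − (-2)·I) = n − 2 = 3

Summary:
  λ = -2: algebraic multiplicity = 5, geometric multiplicity = 3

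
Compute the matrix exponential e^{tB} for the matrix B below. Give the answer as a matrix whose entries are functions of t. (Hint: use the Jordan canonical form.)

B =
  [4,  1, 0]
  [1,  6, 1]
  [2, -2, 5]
e^{tB} =
  [t^2*exp(5*t) - t*exp(5*t) + exp(5*t), t*exp(5*t), t^2*exp(5*t)/2]
  [t^2*exp(5*t) + t*exp(5*t), t*exp(5*t) + exp(5*t), t^2*exp(5*t)/2 + t*exp(5*t)]
  [-2*t^2*exp(5*t) + 2*t*exp(5*t), -2*t*exp(5*t), -t^2*exp(5*t) + exp(5*t)]

Strategy: write B = P · J · P⁻¹ where J is a Jordan canonical form, so e^{tB} = P · e^{tJ} · P⁻¹, and e^{tJ} can be computed block-by-block.

B has Jordan form
J =
  [5, 1, 0]
  [0, 5, 1]
  [0, 0, 5]
(up to reordering of blocks).

Per-block formulas:
  For a 3×3 Jordan block J_3(5): exp(t · J_3(5)) = e^(5t)·(I + t·N + (t^2/2)·N^2), where N is the 3×3 nilpotent shift.

After assembling e^{tJ} and conjugating by P, we get:

e^{tB} =
  [t^2*exp(5*t) - t*exp(5*t) + exp(5*t), t*exp(5*t), t^2*exp(5*t)/2]
  [t^2*exp(5*t) + t*exp(5*t), t*exp(5*t) + exp(5*t), t^2*exp(5*t)/2 + t*exp(5*t)]
  [-2*t^2*exp(5*t) + 2*t*exp(5*t), -2*t*exp(5*t), -t^2*exp(5*t) + exp(5*t)]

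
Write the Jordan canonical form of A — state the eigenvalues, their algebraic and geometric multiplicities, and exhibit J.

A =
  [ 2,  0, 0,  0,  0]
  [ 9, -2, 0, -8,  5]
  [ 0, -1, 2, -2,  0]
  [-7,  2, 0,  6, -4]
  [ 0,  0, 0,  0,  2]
J_3(2) ⊕ J_2(2)

The characteristic polynomial is
  det(x·I − A) = x^5 - 10*x^4 + 40*x^3 - 80*x^2 + 80*x - 32 = (x - 2)^5

Eigenvalues and multiplicities (the geometric multiplicity of λ is n − rank(A − λI), which equals the number of Jordan blocks for λ):
  λ = 2: algebraic multiplicity = 5, geometric multiplicity = 2

Determining the block sizes for each eigenvalue:
  λ = 2: with am = 5 and gm = 2, the partition is not yet determined (e.g. several partitions of 5 into 2 parts exist). Let N = A − (2)·I. Computing rank(N^1) = 3, rank(N^2) = 1, rank(N^3) = 0; the number of blocks of size ≥ j is rank(N^{j−1}) − rank(N^j), giving [2, 2, 1]. So we have 1 block(s) of size 3, 1 block(s) of size 2 → block sizes [3, 2]

Assembling the blocks gives a Jordan form
J =
  [2, 1, 0, 0, 0]
  [0, 2, 1, 0, 0]
  [0, 0, 2, 0, 0]
  [0, 0, 0, 2, 1]
  [0, 0, 0, 0, 2]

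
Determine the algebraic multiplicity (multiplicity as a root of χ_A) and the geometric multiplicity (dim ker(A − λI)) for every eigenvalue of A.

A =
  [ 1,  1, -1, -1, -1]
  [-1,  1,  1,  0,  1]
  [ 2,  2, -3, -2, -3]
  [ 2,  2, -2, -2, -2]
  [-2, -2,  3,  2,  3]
λ = 0: alg = 5, geom = 2

Step 1 — factor the characteristic polynomial to read off the algebraic multiplicities:
  χ_A(x) = x^5

Step 2 — compute geometric multiplicities via the rank-nullity identity g(λ) = n − rank(A − λI):
  rank(A − (0)·I) = 3, so dim ker(A − (0)·I) = n − 3 = 2

Summary:
  λ = 0: algebraic multiplicity = 5, geometric multiplicity = 2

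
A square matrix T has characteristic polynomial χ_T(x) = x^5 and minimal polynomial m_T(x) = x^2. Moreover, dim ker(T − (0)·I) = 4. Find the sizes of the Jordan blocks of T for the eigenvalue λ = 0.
Block sizes for λ = 0: [2, 1, 1, 1]

Step 1 — from the characteristic polynomial, algebraic multiplicity of λ = 0 is 5. From dim ker(T − (0)·I) = 4, there are exactly 4 Jordan blocks for λ = 0.
Step 2 — from the minimal polynomial, the factor (x − 0)^2 tells us the largest block for λ = 0 has size 2.
Step 3 — with total size 5, 4 blocks, and largest block 2, the block sizes (in nonincreasing order) are [2, 1, 1, 1].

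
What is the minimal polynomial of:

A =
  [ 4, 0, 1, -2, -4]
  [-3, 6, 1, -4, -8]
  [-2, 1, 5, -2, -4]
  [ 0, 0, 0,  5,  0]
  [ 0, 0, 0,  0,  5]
x^3 - 15*x^2 + 75*x - 125

The characteristic polynomial is χ_A(x) = (x - 5)^5, so the eigenvalues are known. The minimal polynomial is
  m_A(x) = Π_λ (x − λ)^{k_λ}
where k_λ is the size of the *largest* Jordan block for λ (equivalently, the smallest k with (A − λI)^k v = 0 for every generalised eigenvector v of λ).

  λ = 5: largest Jordan block has size 3, contributing (x − 5)^3

So m_A(x) = (x - 5)^3 = x^3 - 15*x^2 + 75*x - 125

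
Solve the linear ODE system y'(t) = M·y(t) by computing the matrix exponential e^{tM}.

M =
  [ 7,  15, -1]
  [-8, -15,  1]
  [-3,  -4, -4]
e^{tM} =
  [2*t^2*exp(-4*t) + 11*t*exp(-4*t) + exp(-4*t), 2*t^2*exp(-4*t) + 15*t*exp(-4*t), 2*t^2*exp(-4*t) - t*exp(-4*t)]
  [-3*t^2*exp(-4*t)/2 - 8*t*exp(-4*t), -3*t^2*exp(-4*t)/2 - 11*t*exp(-4*t) + exp(-4*t), -3*t^2*exp(-4*t)/2 + t*exp(-4*t)]
  [-t^2*exp(-4*t)/2 - 3*t*exp(-4*t), -t^2*exp(-4*t)/2 - 4*t*exp(-4*t), -t^2*exp(-4*t)/2 + exp(-4*t)]

Strategy: write M = P · J · P⁻¹ where J is a Jordan canonical form, so e^{tM} = P · e^{tJ} · P⁻¹, and e^{tJ} can be computed block-by-block.

M has Jordan form
J =
  [-4,  1,  0]
  [ 0, -4,  1]
  [ 0,  0, -4]
(up to reordering of blocks).

Per-block formulas:
  For a 3×3 Jordan block J_3(-4): exp(t · J_3(-4)) = e^(-4t)·(I + t·N + (t^2/2)·N^2), where N is the 3×3 nilpotent shift.

After assembling e^{tJ} and conjugating by P, we get:

e^{tM} =
  [2*t^2*exp(-4*t) + 11*t*exp(-4*t) + exp(-4*t), 2*t^2*exp(-4*t) + 15*t*exp(-4*t), 2*t^2*exp(-4*t) - t*exp(-4*t)]
  [-3*t^2*exp(-4*t)/2 - 8*t*exp(-4*t), -3*t^2*exp(-4*t)/2 - 11*t*exp(-4*t) + exp(-4*t), -3*t^2*exp(-4*t)/2 + t*exp(-4*t)]
  [-t^2*exp(-4*t)/2 - 3*t*exp(-4*t), -t^2*exp(-4*t)/2 - 4*t*exp(-4*t), -t^2*exp(-4*t)/2 + exp(-4*t)]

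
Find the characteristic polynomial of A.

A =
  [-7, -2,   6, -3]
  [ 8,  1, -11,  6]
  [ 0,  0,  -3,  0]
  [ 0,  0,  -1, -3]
x^4 + 12*x^3 + 54*x^2 + 108*x + 81

Expanding det(x·I − A) (e.g. by cofactor expansion or by noting that A is similar to its Jordan form J, which has the same characteristic polynomial as A) gives
  χ_A(x) = x^4 + 12*x^3 + 54*x^2 + 108*x + 81
which factors as (x + 3)^4. The eigenvalues (with algebraic multiplicities) are λ = -3 with multiplicity 4.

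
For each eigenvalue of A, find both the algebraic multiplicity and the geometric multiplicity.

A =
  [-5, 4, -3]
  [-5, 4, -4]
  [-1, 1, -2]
λ = -1: alg = 3, geom = 1

Step 1 — factor the characteristic polynomial to read off the algebraic multiplicities:
  χ_A(x) = (x + 1)^3

Step 2 — compute geometric multiplicities via the rank-nullity identity g(λ) = n − rank(A − λI):
  rank(A − (-1)·I) = 2, so dim ker(A − (-1)·I) = n − 2 = 1

Summary:
  λ = -1: algebraic multiplicity = 3, geometric multiplicity = 1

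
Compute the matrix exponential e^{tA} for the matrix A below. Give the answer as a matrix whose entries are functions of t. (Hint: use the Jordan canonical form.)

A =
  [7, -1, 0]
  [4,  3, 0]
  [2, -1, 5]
e^{tA} =
  [2*t*exp(5*t) + exp(5*t), -t*exp(5*t), 0]
  [4*t*exp(5*t), -2*t*exp(5*t) + exp(5*t), 0]
  [2*t*exp(5*t), -t*exp(5*t), exp(5*t)]

Strategy: write A = P · J · P⁻¹ where J is a Jordan canonical form, so e^{tA} = P · e^{tJ} · P⁻¹, and e^{tJ} can be computed block-by-block.

A has Jordan form
J =
  [5, 1, 0]
  [0, 5, 0]
  [0, 0, 5]
(up to reordering of blocks).

Per-block formulas:
  For a 2×2 Jordan block J_2(5): exp(t · J_2(5)) = e^(5t)·(I + t·N), where N is the 2×2 nilpotent shift.
  For a 1×1 block at λ = 5: exp(t · [5]) = [e^(5t)].

After assembling e^{tJ} and conjugating by P, we get:

e^{tA} =
  [2*t*exp(5*t) + exp(5*t), -t*exp(5*t), 0]
  [4*t*exp(5*t), -2*t*exp(5*t) + exp(5*t), 0]
  [2*t*exp(5*t), -t*exp(5*t), exp(5*t)]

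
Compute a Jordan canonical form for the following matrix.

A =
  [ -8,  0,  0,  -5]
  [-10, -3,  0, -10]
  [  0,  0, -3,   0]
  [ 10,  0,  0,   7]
J_1(-3) ⊕ J_1(-3) ⊕ J_1(-3) ⊕ J_1(2)

The characteristic polynomial is
  det(x·I − A) = x^4 + 7*x^3 + 9*x^2 - 27*x - 54 = (x - 2)*(x + 3)^3

Eigenvalues and multiplicities (the geometric multiplicity of λ is n − rank(A − λI), which equals the number of Jordan blocks for λ):
  λ = -3: algebraic multiplicity = 3, geometric multiplicity = 3
  λ = 2: algebraic multiplicity = 1, geometric multiplicity = 1

Determining the block sizes for each eigenvalue:
  λ = -3: gm = am = 3, so every block has size 1 → block sizes [1, 1, 1]
  λ = 2: one block (gm = 1), so the single block has size am = 1 → block sizes [1]

Assembling the blocks gives a Jordan form
J =
  [-3,  0,  0, 0]
  [ 0, -3,  0, 0]
  [ 0,  0, -3, 0]
  [ 0,  0,  0, 2]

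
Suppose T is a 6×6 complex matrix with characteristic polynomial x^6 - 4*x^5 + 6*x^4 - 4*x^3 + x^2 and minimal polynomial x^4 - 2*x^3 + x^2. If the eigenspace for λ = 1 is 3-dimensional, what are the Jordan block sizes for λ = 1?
Block sizes for λ = 1: [2, 1, 1]

Step 1 — from the characteristic polynomial, algebraic multiplicity of λ = 1 is 4. From dim ker(T − (1)·I) = 3, there are exactly 3 Jordan blocks for λ = 1.
Step 2 — from the minimal polynomial, the factor (x − 1)^2 tells us the largest block for λ = 1 has size 2.
Step 3 — with total size 4, 3 blocks, and largest block 2, the block sizes (in nonincreasing order) are [2, 1, 1].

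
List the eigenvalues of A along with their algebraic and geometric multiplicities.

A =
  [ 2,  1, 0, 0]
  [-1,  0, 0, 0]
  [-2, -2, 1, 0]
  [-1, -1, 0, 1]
λ = 1: alg = 4, geom = 3

Step 1 — factor the characteristic polynomial to read off the algebraic multiplicities:
  χ_A(x) = (x - 1)^4

Step 2 — compute geometric multiplicities via the rank-nullity identity g(λ) = n − rank(A − λI):
  rank(A − (1)·I) = 1, so dim ker(A − (1)·I) = n − 1 = 3

Summary:
  λ = 1: algebraic multiplicity = 4, geometric multiplicity = 3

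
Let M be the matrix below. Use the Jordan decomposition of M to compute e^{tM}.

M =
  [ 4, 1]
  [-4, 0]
e^{tM} =
  [2*t*exp(2*t) + exp(2*t), t*exp(2*t)]
  [-4*t*exp(2*t), -2*t*exp(2*t) + exp(2*t)]

Strategy: write M = P · J · P⁻¹ where J is a Jordan canonical form, so e^{tM} = P · e^{tJ} · P⁻¹, and e^{tJ} can be computed block-by-block.

M has Jordan form
J =
  [2, 1]
  [0, 2]
(up to reordering of blocks).

Per-block formulas:
  For a 2×2 Jordan block J_2(2): exp(t · J_2(2)) = e^(2t)·(I + t·N), where N is the 2×2 nilpotent shift.

After assembling e^{tJ} and conjugating by P, we get:

e^{tM} =
  [2*t*exp(2*t) + exp(2*t), t*exp(2*t)]
  [-4*t*exp(2*t), -2*t*exp(2*t) + exp(2*t)]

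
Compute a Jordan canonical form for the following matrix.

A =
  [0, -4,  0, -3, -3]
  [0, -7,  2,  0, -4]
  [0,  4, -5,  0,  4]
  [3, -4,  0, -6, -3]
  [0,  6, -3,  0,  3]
J_3(-3) ⊕ J_1(-3) ⊕ J_1(-3)

The characteristic polynomial is
  det(x·I − A) = x^5 + 15*x^4 + 90*x^3 + 270*x^2 + 405*x + 243 = (x + 3)^5

Eigenvalues and multiplicities (the geometric multiplicity of λ is n − rank(A − λI), which equals the number of Jordan blocks for λ):
  λ = -3: algebraic multiplicity = 5, geometric multiplicity = 3

Determining the block sizes for each eigenvalue:
  λ = -3: with am = 5 and gm = 3, the partition is not yet determined (e.g. several partitions of 5 into 3 parts exist). Let N = A − (-3)·I. Computing rank(N^1) = 2, rank(N^2) = 1, rank(N^3) = 0; the number of blocks of size ≥ j is rank(N^{j−1}) − rank(N^j), giving [3, 1, 1]. So we have 1 block(s) of size 3, 2 block(s) of size 1 → block sizes [3, 1, 1]

Assembling the blocks gives a Jordan form
J =
  [-3,  1,  0,  0,  0]
  [ 0, -3,  1,  0,  0]
  [ 0,  0, -3,  0,  0]
  [ 0,  0,  0, -3,  0]
  [ 0,  0,  0,  0, -3]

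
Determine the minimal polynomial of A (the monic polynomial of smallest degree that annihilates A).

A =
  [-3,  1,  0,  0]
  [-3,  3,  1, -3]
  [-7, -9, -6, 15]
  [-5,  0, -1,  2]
x^3 + 3*x^2 + 3*x + 1

The characteristic polynomial is χ_A(x) = (x + 1)^4, so the eigenvalues are known. The minimal polynomial is
  m_A(x) = Π_λ (x − λ)^{k_λ}
where k_λ is the size of the *largest* Jordan block for λ (equivalently, the smallest k with (A − λI)^k v = 0 for every generalised eigenvector v of λ).

  λ = -1: largest Jordan block has size 3, contributing (x + 1)^3

So m_A(x) = (x + 1)^3 = x^3 + 3*x^2 + 3*x + 1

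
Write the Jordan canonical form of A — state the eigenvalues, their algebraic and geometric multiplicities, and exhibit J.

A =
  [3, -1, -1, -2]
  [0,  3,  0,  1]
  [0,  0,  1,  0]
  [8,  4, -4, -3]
J_3(1) ⊕ J_1(1)

The characteristic polynomial is
  det(x·I − A) = x^4 - 4*x^3 + 6*x^2 - 4*x + 1 = (x - 1)^4

Eigenvalues and multiplicities (the geometric multiplicity of λ is n − rank(A − λI), which equals the number of Jordan blocks for λ):
  λ = 1: algebraic multiplicity = 4, geometric multiplicity = 2

Determining the block sizes for each eigenvalue:
  λ = 1: with am = 4 and gm = 2, the partition is not yet determined (e.g. several partitions of 4 into 2 parts exist). Let N = A − (1)·I. Computing rank(N^1) = 2, rank(N^2) = 1, rank(N^3) = 0; the number of blocks of size ≥ j is rank(N^{j−1}) − rank(N^j), giving [2, 1, 1]. So we have 1 block(s) of size 3, 1 block(s) of size 1 → block sizes [3, 1]

Assembling the blocks gives a Jordan form
J =
  [1, 1, 0, 0]
  [0, 1, 1, 0]
  [0, 0, 1, 0]
  [0, 0, 0, 1]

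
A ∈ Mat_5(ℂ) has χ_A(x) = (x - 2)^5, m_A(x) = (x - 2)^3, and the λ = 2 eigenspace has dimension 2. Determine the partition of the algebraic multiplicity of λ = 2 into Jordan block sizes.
Block sizes for λ = 2: [3, 2]

Step 1 — from the characteristic polynomial, algebraic multiplicity of λ = 2 is 5. From dim ker(A − (2)·I) = 2, there are exactly 2 Jordan blocks for λ = 2.
Step 2 — from the minimal polynomial, the factor (x − 2)^3 tells us the largest block for λ = 2 has size 3.
Step 3 — with total size 5, 2 blocks, and largest block 3, the block sizes (in nonincreasing order) are [3, 2].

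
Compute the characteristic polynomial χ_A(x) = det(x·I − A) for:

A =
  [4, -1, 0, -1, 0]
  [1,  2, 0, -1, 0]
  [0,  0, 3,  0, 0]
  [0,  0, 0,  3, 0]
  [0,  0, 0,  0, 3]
x^5 - 15*x^4 + 90*x^3 - 270*x^2 + 405*x - 243

Expanding det(x·I − A) (e.g. by cofactor expansion or by noting that A is similar to its Jordan form J, which has the same characteristic polynomial as A) gives
  χ_A(x) = x^5 - 15*x^4 + 90*x^3 - 270*x^2 + 405*x - 243
which factors as (x - 3)^5. The eigenvalues (with algebraic multiplicities) are λ = 3 with multiplicity 5.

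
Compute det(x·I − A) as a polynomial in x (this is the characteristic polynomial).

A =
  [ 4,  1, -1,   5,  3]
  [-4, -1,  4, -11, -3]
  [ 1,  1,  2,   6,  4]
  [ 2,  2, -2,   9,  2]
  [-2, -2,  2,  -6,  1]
x^5 - 15*x^4 + 90*x^3 - 270*x^2 + 405*x - 243

Expanding det(x·I − A) (e.g. by cofactor expansion or by noting that A is similar to its Jordan form J, which has the same characteristic polynomial as A) gives
  χ_A(x) = x^5 - 15*x^4 + 90*x^3 - 270*x^2 + 405*x - 243
which factors as (x - 3)^5. The eigenvalues (with algebraic multiplicities) are λ = 3 with multiplicity 5.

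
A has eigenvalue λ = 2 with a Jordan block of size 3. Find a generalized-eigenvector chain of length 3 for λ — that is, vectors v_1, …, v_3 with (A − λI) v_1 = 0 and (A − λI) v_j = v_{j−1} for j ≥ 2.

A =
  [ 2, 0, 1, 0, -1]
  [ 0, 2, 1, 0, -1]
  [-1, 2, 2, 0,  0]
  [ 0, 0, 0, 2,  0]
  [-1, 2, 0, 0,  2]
A Jordan chain for λ = 2 of length 3:
v_1 = (0, 0, 1, 0, 1)ᵀ
v_2 = (1, 1, 0, 0, 0)ᵀ
v_3 = (0, 0, 1, 0, 0)ᵀ

Let N = A − (2)·I. We want v_3 with N^3 v_3 = 0 but N^2 v_3 ≠ 0; then v_{j-1} := N · v_j for j = 3, …, 2.

Pick v_3 = (0, 0, 1, 0, 0)ᵀ.
Then v_2 = N · v_3 = (1, 1, 0, 0, 0)ᵀ.
Then v_1 = N · v_2 = (0, 0, 1, 0, 1)ᵀ.

Sanity check: (A − (2)·I) v_1 = (0, 0, 0, 0, 0)ᵀ = 0. ✓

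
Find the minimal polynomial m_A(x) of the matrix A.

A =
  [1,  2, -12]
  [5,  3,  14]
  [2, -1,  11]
x^3 - 15*x^2 + 75*x - 125

The characteristic polynomial is χ_A(x) = (x - 5)^3, so the eigenvalues are known. The minimal polynomial is
  m_A(x) = Π_λ (x − λ)^{k_λ}
where k_λ is the size of the *largest* Jordan block for λ (equivalently, the smallest k with (A − λI)^k v = 0 for every generalised eigenvector v of λ).

  λ = 5: largest Jordan block has size 3, contributing (x − 5)^3

So m_A(x) = (x - 5)^3 = x^3 - 15*x^2 + 75*x - 125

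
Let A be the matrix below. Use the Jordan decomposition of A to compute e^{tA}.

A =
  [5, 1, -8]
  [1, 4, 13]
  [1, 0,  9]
e^{tA} =
  [-3*t^2*exp(6*t) - t*exp(6*t) + exp(6*t), -3*t^2*exp(6*t)/2 + t*exp(6*t), -3*t^2*exp(6*t)/2 - 8*t*exp(6*t)]
  [5*t^2*exp(6*t) + t*exp(6*t), 5*t^2*exp(6*t)/2 - 2*t*exp(6*t) + exp(6*t), 5*t^2*exp(6*t)/2 + 13*t*exp(6*t)]
  [t^2*exp(6*t) + t*exp(6*t), t^2*exp(6*t)/2, t^2*exp(6*t)/2 + 3*t*exp(6*t) + exp(6*t)]

Strategy: write A = P · J · P⁻¹ where J is a Jordan canonical form, so e^{tA} = P · e^{tJ} · P⁻¹, and e^{tJ} can be computed block-by-block.

A has Jordan form
J =
  [6, 1, 0]
  [0, 6, 1]
  [0, 0, 6]
(up to reordering of blocks).

Per-block formulas:
  For a 3×3 Jordan block J_3(6): exp(t · J_3(6)) = e^(6t)·(I + t·N + (t^2/2)·N^2), where N is the 3×3 nilpotent shift.

After assembling e^{tJ} and conjugating by P, we get:

e^{tA} =
  [-3*t^2*exp(6*t) - t*exp(6*t) + exp(6*t), -3*t^2*exp(6*t)/2 + t*exp(6*t), -3*t^2*exp(6*t)/2 - 8*t*exp(6*t)]
  [5*t^2*exp(6*t) + t*exp(6*t), 5*t^2*exp(6*t)/2 - 2*t*exp(6*t) + exp(6*t), 5*t^2*exp(6*t)/2 + 13*t*exp(6*t)]
  [t^2*exp(6*t) + t*exp(6*t), t^2*exp(6*t)/2, t^2*exp(6*t)/2 + 3*t*exp(6*t) + exp(6*t)]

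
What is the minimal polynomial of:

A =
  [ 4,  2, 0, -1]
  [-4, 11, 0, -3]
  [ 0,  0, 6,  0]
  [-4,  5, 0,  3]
x^3 - 18*x^2 + 108*x - 216

The characteristic polynomial is χ_A(x) = (x - 6)^4, so the eigenvalues are known. The minimal polynomial is
  m_A(x) = Π_λ (x − λ)^{k_λ}
where k_λ is the size of the *largest* Jordan block for λ (equivalently, the smallest k with (A − λI)^k v = 0 for every generalised eigenvector v of λ).

  λ = 6: largest Jordan block has size 3, contributing (x − 6)^3

So m_A(x) = (x - 6)^3 = x^3 - 18*x^2 + 108*x - 216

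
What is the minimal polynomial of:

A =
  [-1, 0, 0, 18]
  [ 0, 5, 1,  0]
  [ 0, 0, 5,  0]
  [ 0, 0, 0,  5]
x^3 - 9*x^2 + 15*x + 25

The characteristic polynomial is χ_A(x) = (x - 5)^3*(x + 1), so the eigenvalues are known. The minimal polynomial is
  m_A(x) = Π_λ (x − λ)^{k_λ}
where k_λ is the size of the *largest* Jordan block for λ (equivalently, the smallest k with (A − λI)^k v = 0 for every generalised eigenvector v of λ).

  λ = -1: largest Jordan block has size 1, contributing (x + 1)
  λ = 5: largest Jordan block has size 2, contributing (x − 5)^2

So m_A(x) = (x - 5)^2*(x + 1) = x^3 - 9*x^2 + 15*x + 25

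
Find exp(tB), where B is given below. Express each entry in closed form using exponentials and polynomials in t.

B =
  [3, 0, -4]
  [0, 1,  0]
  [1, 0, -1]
e^{tB} =
  [2*t*exp(t) + exp(t), 0, -4*t*exp(t)]
  [0, exp(t), 0]
  [t*exp(t), 0, -2*t*exp(t) + exp(t)]

Strategy: write B = P · J · P⁻¹ where J is a Jordan canonical form, so e^{tB} = P · e^{tJ} · P⁻¹, and e^{tJ} can be computed block-by-block.

B has Jordan form
J =
  [1, 1, 0]
  [0, 1, 0]
  [0, 0, 1]
(up to reordering of blocks).

Per-block formulas:
  For a 1×1 block at λ = 1: exp(t · [1]) = [e^(1t)].
  For a 2×2 Jordan block J_2(1): exp(t · J_2(1)) = e^(1t)·(I + t·N), where N is the 2×2 nilpotent shift.

After assembling e^{tJ} and conjugating by P, we get:

e^{tB} =
  [2*t*exp(t) + exp(t), 0, -4*t*exp(t)]
  [0, exp(t), 0]
  [t*exp(t), 0, -2*t*exp(t) + exp(t)]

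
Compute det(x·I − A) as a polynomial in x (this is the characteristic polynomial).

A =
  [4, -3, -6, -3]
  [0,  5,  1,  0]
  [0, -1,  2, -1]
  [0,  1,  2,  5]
x^4 - 16*x^3 + 96*x^2 - 256*x + 256

Expanding det(x·I − A) (e.g. by cofactor expansion or by noting that A is similar to its Jordan form J, which has the same characteristic polynomial as A) gives
  χ_A(x) = x^4 - 16*x^3 + 96*x^2 - 256*x + 256
which factors as (x - 4)^4. The eigenvalues (with algebraic multiplicities) are λ = 4 with multiplicity 4.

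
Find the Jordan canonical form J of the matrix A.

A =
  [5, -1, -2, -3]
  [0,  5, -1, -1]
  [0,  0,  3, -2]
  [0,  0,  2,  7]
J_3(5) ⊕ J_1(5)

The characteristic polynomial is
  det(x·I − A) = x^4 - 20*x^3 + 150*x^2 - 500*x + 625 = (x - 5)^4

Eigenvalues and multiplicities (the geometric multiplicity of λ is n − rank(A − λI), which equals the number of Jordan blocks for λ):
  λ = 5: algebraic multiplicity = 4, geometric multiplicity = 2

Determining the block sizes for each eigenvalue:
  λ = 5: with am = 4 and gm = 2, the partition is not yet determined (e.g. several partitions of 4 into 2 parts exist). Let N = A − (5)·I. Computing rank(N^1) = 2, rank(N^2) = 1, rank(N^3) = 0; the number of blocks of size ≥ j is rank(N^{j−1}) − rank(N^j), giving [2, 1, 1]. So we have 1 block(s) of size 3, 1 block(s) of size 1 → block sizes [3, 1]

Assembling the blocks gives a Jordan form
J =
  [5, 1, 0, 0]
  [0, 5, 1, 0]
  [0, 0, 5, 0]
  [0, 0, 0, 5]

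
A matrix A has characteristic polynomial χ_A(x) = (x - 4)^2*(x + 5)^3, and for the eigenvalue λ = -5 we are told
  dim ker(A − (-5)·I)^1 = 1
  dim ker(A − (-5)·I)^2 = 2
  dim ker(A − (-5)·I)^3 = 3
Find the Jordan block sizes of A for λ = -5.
Block sizes for λ = -5: [3]

From the dimensions of kernels of powers, the number of Jordan blocks of size at least j is d_j − d_{j−1} where d_j = dim ker(N^j) (with d_0 = 0). Computing the differences gives [1, 1, 1].
The number of blocks of size exactly k is (#blocks of size ≥ k) − (#blocks of size ≥ k + 1), so the partition is: 1 block(s) of size 3.
In nonincreasing order the block sizes are [3].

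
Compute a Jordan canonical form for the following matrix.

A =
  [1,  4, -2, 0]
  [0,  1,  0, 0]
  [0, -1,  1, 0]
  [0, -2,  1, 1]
J_3(1) ⊕ J_1(1)

The characteristic polynomial is
  det(x·I − A) = x^4 - 4*x^3 + 6*x^2 - 4*x + 1 = (x - 1)^4

Eigenvalues and multiplicities (the geometric multiplicity of λ is n − rank(A − λI), which equals the number of Jordan blocks for λ):
  λ = 1: algebraic multiplicity = 4, geometric multiplicity = 2

Determining the block sizes for each eigenvalue:
  λ = 1: with am = 4 and gm = 2, the partition is not yet determined (e.g. several partitions of 4 into 2 parts exist). Let N = A − (1)·I. Computing rank(N^1) = 2, rank(N^2) = 1, rank(N^3) = 0; the number of blocks of size ≥ j is rank(N^{j−1}) − rank(N^j), giving [2, 1, 1]. So we have 1 block(s) of size 3, 1 block(s) of size 1 → block sizes [3, 1]

Assembling the blocks gives a Jordan form
J =
  [1, 1, 0, 0]
  [0, 1, 1, 0]
  [0, 0, 1, 0]
  [0, 0, 0, 1]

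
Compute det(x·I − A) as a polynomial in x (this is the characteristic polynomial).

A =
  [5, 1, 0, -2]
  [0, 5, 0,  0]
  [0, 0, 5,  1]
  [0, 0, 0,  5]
x^4 - 20*x^3 + 150*x^2 - 500*x + 625

Expanding det(x·I − A) (e.g. by cofactor expansion or by noting that A is similar to its Jordan form J, which has the same characteristic polynomial as A) gives
  χ_A(x) = x^4 - 20*x^3 + 150*x^2 - 500*x + 625
which factors as (x - 5)^4. The eigenvalues (with algebraic multiplicities) are λ = 5 with multiplicity 4.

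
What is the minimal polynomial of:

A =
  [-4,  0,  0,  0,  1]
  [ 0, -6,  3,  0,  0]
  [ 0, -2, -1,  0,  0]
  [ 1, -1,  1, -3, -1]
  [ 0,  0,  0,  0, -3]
x^2 + 7*x + 12

The characteristic polynomial is χ_A(x) = (x + 3)^3*(x + 4)^2, so the eigenvalues are known. The minimal polynomial is
  m_A(x) = Π_λ (x − λ)^{k_λ}
where k_λ is the size of the *largest* Jordan block for λ (equivalently, the smallest k with (A − λI)^k v = 0 for every generalised eigenvector v of λ).

  λ = -4: largest Jordan block has size 1, contributing (x + 4)
  λ = -3: largest Jordan block has size 1, contributing (x + 3)

So m_A(x) = (x + 3)*(x + 4) = x^2 + 7*x + 12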